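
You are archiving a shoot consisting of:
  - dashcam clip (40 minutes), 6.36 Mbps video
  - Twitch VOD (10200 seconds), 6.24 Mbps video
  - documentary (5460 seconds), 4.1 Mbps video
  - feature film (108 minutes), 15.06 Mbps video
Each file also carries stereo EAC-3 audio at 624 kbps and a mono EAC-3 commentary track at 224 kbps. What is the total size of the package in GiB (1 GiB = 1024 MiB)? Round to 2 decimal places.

25.58 GiB

Audio total: 624 + 224 = 848 kbps = 0.848 Mbps.
dashcam clip: 7.208 Mbps × 2400 s = 17299.2 Mb
Twitch VOD: 7.088 Mbps × 10200 s = 72297.6 Mb
documentary: 4.948 Mbps × 5460 s = 27016.1 Mb
feature film: 15.908 Mbps × 6480 s = 103083.8 Mb
Total: 219696.7 Mb = 27462.1 MB.
= 25.58 GiB.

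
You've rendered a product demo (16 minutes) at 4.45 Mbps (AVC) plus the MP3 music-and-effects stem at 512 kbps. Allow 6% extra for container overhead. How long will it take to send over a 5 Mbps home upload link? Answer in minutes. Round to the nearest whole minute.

16 min = 960 s
Audio: 512 kbps = 0.512 Mbps.
Total bitrate: 4.962 Mbps.
File: 4.962 Mbps × 960 s = 4763.5 Mb.
With 6% container overhead: ×1.06. → 5049.3 Mb.
At 5 Mbps: 5049.3 / 5 = 1009.9 s ≈ 16.8 minutes.

17 minutes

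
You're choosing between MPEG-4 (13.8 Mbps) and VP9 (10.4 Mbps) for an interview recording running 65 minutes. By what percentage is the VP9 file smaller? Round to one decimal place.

65 min = 3900 s
MPEG-4: 13.800 Mbps × 3900 s = 53820.0 Mb = 6.265 GiB.
VP9: 10.400 Mbps × 3900 s = 40560.0 Mb = 4.722 GiB.
Reduction: (1 − 4.722/6.265) × 100 = 24.64%.

24.6%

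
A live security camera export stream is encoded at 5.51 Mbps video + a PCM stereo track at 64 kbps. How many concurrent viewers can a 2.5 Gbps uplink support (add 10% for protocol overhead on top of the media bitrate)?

Audio: 64 kbps = 0.064 Mbps.
Per-viewer media rate: 5.574 Mbps.
On the wire with 10% overhead: 6.131 Mbps.
2.5 Gbps = 2,500 Mbps; 2,500 / 6.131 = 407.74 → 407 viewers.

407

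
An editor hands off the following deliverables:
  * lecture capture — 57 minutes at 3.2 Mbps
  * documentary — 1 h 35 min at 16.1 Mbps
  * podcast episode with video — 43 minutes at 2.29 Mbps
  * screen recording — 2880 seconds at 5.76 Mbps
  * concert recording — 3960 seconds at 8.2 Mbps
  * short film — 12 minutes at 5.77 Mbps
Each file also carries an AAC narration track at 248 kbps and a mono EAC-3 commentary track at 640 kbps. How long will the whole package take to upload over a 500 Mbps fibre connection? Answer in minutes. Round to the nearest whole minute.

6 minutes

Audio total: 248 + 640 = 888 kbps = 0.888 Mbps.
lecture capture: 4.088 Mbps × 3420 s = 13981.0 Mb
documentary: 16.988 Mbps × 5700 s = 96831.6 Mb
podcast episode with video: 3.178 Mbps × 2580 s = 8199.2 Mb
screen recording: 6.648 Mbps × 2880 s = 19146.2 Mb
concert recording: 9.088 Mbps × 3960 s = 35988.5 Mb
short film: 6.658 Mbps × 720 s = 4793.8 Mb
Total: 178940.3 Mb = 22367.5 MB.
At 500 Mbps: 178940.3 / 500 = 358 s ≈ 5.96 minutes.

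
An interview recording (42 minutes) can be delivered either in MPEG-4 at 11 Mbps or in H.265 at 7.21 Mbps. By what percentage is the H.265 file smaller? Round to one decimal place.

42 min = 2520 s
MPEG-4: 11.000 Mbps × 2520 s = 27720.0 Mb = 3.465 GB.
H.265: 7.210 Mbps × 2520 s = 18169.2 Mb = 2.271 GB.
Reduction: (1 − 2.271/3.465) × 100 = 34.45%.

34.5%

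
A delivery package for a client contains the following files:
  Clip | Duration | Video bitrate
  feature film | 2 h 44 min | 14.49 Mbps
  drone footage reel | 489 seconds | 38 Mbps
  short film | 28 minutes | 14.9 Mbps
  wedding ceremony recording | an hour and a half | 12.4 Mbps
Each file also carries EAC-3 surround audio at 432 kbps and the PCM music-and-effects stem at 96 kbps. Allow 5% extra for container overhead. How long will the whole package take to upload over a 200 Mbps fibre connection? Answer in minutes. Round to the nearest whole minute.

23 minutes

Audio total: 432 + 96 = 528 kbps = 0.528 Mbps.
feature film: 15.018 Mbps × 9840 s × 1.05 = 155166.0 Mb
drone footage reel: 38.528 Mbps × 489 s × 1.05 = 19782.2 Mb
short film: 15.428 Mbps × 1680 s × 1.05 = 27215.0 Mb
wedding ceremony recording: 12.928 Mbps × 5400 s × 1.05 = 73301.8 Mb
Total: 275464.9 Mb = 34433.1 MB.
At 200 Mbps: 275464.9 / 200 = 1377 s ≈ 23 minutes.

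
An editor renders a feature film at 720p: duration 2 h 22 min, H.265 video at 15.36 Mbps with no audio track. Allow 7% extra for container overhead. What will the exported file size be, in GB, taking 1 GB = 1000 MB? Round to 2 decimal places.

17.50 GB

2 h 22 min = 142 min = 8520 s
Total bitrate: 15.36 Mbps.
Stream data: 15.360 Mbps × 8520 s = 130867.2 Mb.
With 7% container overhead: ×1.07.
140,028 Mb ÷ 8 = 17,503 MB → 17.50 GB.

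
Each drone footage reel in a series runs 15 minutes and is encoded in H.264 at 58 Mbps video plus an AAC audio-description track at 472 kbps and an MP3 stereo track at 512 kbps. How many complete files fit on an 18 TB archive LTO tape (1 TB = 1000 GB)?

2712

15 min = 900 s
Audio total: 472 + 512 = 984 kbps = 0.984 Mbps.
Total bitrate: 58.984 Mbps.
Per item: 58.984 Mbps × 900 s = 53,086 Mb = 6,636 MB.
Capacity: 18 TB = 144,000,000 Mb; 2712.60 items → 2712 complete.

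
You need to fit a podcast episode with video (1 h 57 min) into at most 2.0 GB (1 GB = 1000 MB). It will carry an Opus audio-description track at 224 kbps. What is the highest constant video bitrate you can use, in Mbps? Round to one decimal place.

2.1 Mbps

Budget: 2.0 GB = 16000.0 Mb.
1 h 57 min = 117 min = 7020 s
Total bitrate budget: 16000.0 Mb / 7020 s = 2.279 Mbps.
Audio: 224 kbps = 0.224 Mbps.
Video: 2.279 − 0.224 = 2.055 Mbps.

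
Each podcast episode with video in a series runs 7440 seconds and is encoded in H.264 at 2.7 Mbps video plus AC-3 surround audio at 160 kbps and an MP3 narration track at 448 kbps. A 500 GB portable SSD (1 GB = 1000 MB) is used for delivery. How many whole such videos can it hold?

Audio total: 160 + 448 = 608 kbps = 0.608 Mbps.
Total bitrate: 3.308 Mbps.
Per item: 3.308 Mbps × 7440 s = 24,612 Mb = 3,076 MB.
Capacity: 500 GB = 4,000,000 Mb; 162.53 items → 162 complete.

162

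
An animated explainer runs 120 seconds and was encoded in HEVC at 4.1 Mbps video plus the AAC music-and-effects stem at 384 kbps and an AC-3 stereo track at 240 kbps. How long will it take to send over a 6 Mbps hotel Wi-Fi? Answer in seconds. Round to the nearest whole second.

Audio total: 384 + 240 = 624 kbps = 0.624 Mbps.
Total bitrate: 4.724 Mbps.
File: 4.724 Mbps × 120 s = 566.9 Mb.
At 6 Mbps: 566.9 / 6 = 94.5 s ≈ 94.5 seconds.

94 seconds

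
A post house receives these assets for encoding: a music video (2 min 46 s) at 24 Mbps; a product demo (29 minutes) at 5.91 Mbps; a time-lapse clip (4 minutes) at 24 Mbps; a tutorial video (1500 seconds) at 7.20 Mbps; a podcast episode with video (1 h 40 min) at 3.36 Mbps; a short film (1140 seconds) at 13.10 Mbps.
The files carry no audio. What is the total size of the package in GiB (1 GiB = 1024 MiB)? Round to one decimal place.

music video: 24.000 Mbps × 166 s = 3984.0 Mb
product demo: 5.910 Mbps × 1740 s = 10283.4 Mb
time-lapse clip: 24.000 Mbps × 240 s = 5760.0 Mb
tutorial video: 7.200 Mbps × 1500 s = 10800.0 Mb
podcast episode with video: 3.360 Mbps × 6000 s = 20160.0 Mb
short film: 13.100 Mbps × 1140 s = 14934.0 Mb
Total: 65921.4 Mb = 8240.2 MB.
= 7.674 GiB.

7.7 GiB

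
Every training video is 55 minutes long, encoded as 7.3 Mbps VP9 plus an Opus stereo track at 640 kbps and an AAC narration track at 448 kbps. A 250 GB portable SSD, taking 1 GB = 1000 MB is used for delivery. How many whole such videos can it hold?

55 min = 3300 s
Audio total: 640 + 448 = 1088 kbps = 1.088 Mbps.
Total bitrate: 8.388 Mbps.
Per item: 8.388 Mbps × 3300 s = 27,680 Mb = 3,460 MB.
Capacity: 250 GB = 2,000,000 Mb; 72.25 items → 72 complete.

72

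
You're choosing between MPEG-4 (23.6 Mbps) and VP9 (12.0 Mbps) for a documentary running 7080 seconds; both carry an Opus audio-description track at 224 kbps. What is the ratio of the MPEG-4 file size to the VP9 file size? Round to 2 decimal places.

1.95

Audio: 224 kbps = 0.224 Mbps.
MPEG-4: 23.824 Mbps × 7080 s = 168673.9 Mb = 21.084 GB.
VP9: 12.224 Mbps × 7080 s = 86545.9 Mb = 10.818 GB.
Ratio: 21.084 / 10.818 = 1.949.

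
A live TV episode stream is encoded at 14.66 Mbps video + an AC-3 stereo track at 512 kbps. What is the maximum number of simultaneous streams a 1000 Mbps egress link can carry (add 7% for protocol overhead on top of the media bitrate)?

Audio: 512 kbps = 0.512 Mbps.
Per-viewer media rate: 15.172 Mbps.
On the wire with 7% overhead: 16.234 Mbps.
1000 Mbps = 1,000 Mbps; 1,000 / 16.234 = 61.60 → 61 viewers.

61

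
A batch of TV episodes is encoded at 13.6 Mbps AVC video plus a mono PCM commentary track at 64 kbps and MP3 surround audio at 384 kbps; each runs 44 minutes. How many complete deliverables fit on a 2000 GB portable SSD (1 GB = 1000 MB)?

431

44 min = 2640 s
Audio total: 64 + 384 = 448 kbps = 0.448 Mbps.
Total bitrate: 14.048 Mbps.
Per item: 14.048 Mbps × 2640 s = 37,087 Mb = 4,636 MB.
Capacity: 2000 GB = 16,000,000 Mb; 431.42 items → 431 complete.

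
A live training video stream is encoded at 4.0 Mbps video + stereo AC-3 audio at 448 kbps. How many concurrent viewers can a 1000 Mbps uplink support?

Audio: 448 kbps = 0.448 Mbps.
Per-viewer media rate: 4.448 Mbps.
1000 Mbps = 1,000 Mbps; 1,000 / 4.448 = 224.82 → 224 viewers.

224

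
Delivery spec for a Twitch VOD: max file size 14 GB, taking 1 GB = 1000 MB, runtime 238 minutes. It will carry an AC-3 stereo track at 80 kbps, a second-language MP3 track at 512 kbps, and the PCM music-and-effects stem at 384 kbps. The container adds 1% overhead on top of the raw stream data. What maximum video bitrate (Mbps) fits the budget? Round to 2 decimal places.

Budget: 14 GB = 112000.0 Mb.
Stream payload after overhead: 112000.0 / 1.01 = 110891.1 Mb.
238 min = 14280 s
Total bitrate budget: 110891.1 Mb / 14280 s = 7.765 Mbps.
Audio total: 80 + 512 + 384 = 976 kbps = 0.976 Mbps.
Video: 7.765 − 0.976 = 6.789 Mbps.

6.79 Mbps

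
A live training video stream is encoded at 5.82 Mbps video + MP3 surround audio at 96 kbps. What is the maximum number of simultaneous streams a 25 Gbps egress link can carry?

Audio: 96 kbps = 0.096 Mbps.
Per-viewer media rate: 5.916 Mbps.
25 Gbps = 25,000 Mbps; 25,000 / 5.916 = 4225.83 → 4225 viewers.

4225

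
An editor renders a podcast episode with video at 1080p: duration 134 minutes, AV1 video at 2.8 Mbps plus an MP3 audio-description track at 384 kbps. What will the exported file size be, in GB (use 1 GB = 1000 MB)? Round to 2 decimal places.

3.20 GB

134 min = 8040 s
Audio: 384 kbps = 0.384 Mbps.
Total bitrate: 2.8 + 0.384 = 3.184 Mbps.
Stream data: 3.184 Mbps × 8040 s = 25599.4 Mb.
25,599 Mb ÷ 8 = 3,200 MB → 3.200 GB.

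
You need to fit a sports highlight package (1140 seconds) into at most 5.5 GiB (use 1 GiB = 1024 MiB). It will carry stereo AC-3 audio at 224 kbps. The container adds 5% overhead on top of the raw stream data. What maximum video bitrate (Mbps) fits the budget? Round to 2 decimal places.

Budget: 5.5 GiB = 47244.6 Mb.
Stream payload after overhead: 47244.6 / 1.05 = 44994.9 Mb.
Total bitrate budget: 44994.9 Mb / 1140 s = 39.469 Mbps.
Audio: 224 kbps = 0.224 Mbps.
Video: 39.469 − 0.224 = 39.245 Mbps.

39.25 Mbps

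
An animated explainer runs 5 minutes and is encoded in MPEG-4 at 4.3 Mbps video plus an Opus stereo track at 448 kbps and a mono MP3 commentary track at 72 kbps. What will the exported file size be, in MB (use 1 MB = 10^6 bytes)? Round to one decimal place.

180.8 MB

5 min = 300 s
Audio total: 448 + 72 = 520 kbps = 0.520 Mbps.
Total bitrate: 4.3 + 0.520 = 4.820 Mbps.
Stream data: 4.820 Mbps × 300 s = 1446.0 Mb.
1,446 Mb ÷ 8 = 180.8 MB → 180.8 MB.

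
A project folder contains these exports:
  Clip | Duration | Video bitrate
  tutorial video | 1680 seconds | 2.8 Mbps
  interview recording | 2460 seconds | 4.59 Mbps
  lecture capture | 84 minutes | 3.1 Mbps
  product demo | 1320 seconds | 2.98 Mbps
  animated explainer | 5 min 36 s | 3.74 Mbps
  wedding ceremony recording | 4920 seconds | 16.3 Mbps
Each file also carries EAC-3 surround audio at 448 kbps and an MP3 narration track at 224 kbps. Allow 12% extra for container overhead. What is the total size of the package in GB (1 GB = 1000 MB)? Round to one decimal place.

17.9 GB

Audio total: 448 + 224 = 672 kbps = 0.672 Mbps.
tutorial video: 3.472 Mbps × 1680 s × 1.12 = 6532.9 Mb
interview recording: 5.262 Mbps × 2460 s × 1.12 = 14497.9 Mb
lecture capture: 3.772 Mbps × 5040 s × 1.12 = 21292.2 Mb
product demo: 3.652 Mbps × 1320 s × 1.12 = 5399.1 Mb
animated explainer: 4.412 Mbps × 336 s × 1.12 = 1660.3 Mb
wedding ceremony recording: 16.972 Mbps × 4920 s × 1.12 = 93522.5 Mb
Total: 142904.9 Mb = 17863.1 MB.
= 17.86 GB.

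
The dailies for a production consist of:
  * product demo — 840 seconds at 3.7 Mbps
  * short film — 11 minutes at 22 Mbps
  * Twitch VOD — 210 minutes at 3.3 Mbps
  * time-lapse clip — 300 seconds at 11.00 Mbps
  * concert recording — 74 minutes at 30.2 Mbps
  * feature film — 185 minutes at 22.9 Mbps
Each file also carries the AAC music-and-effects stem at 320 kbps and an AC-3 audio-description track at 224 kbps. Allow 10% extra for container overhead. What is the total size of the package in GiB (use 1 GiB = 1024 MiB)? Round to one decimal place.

Audio total: 320 + 224 = 544 kbps = 0.544 Mbps.
product demo: 4.244 Mbps × 840 s × 1.10 = 3921.5 Mb
short film: 22.544 Mbps × 660 s × 1.10 = 16366.9 Mb
Twitch VOD: 3.844 Mbps × 12600 s × 1.10 = 53277.8 Mb
time-lapse clip: 11.544 Mbps × 300 s × 1.10 = 3809.5 Mb
concert recording: 30.744 Mbps × 4440 s × 1.10 = 150153.7 Mb
feature film: 23.444 Mbps × 11100 s × 1.10 = 286251.2 Mb
Total: 513780.7 Mb = 64222.6 MB.
= 59.81 GiB.

59.8 GiB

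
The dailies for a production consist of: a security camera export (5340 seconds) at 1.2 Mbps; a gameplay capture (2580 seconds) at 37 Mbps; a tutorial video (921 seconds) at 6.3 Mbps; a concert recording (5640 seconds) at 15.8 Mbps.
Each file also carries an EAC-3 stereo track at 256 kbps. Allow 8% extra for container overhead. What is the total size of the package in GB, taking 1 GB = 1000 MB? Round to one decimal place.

Audio: 256 kbps = 0.256 Mbps.
security camera export: 1.456 Mbps × 5340 s × 1.08 = 8397.0 Mb
gameplay capture: 37.256 Mbps × 2580 s × 1.08 = 103810.1 Mb
tutorial video: 6.556 Mbps × 921 s × 1.08 = 6521.1 Mb
concert recording: 16.056 Mbps × 5640 s × 1.08 = 97800.3 Mb
Total: 216528.6 Mb = 27066.1 MB.
= 27.07 GB.

27.1 GB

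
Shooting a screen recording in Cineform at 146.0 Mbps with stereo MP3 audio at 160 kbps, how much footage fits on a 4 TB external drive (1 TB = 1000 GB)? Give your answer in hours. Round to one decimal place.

60.8 hours

Audio: 160 kbps = 0.160 Mbps.
Total bitrate: 146.0 + 0.160 = 146.160 Mbps.
Capacity: 4 TB = 32,000,000 Mb.
Recording time: 32,000,000 / 146.160 = 218,938 s ≈ 60.8 hours.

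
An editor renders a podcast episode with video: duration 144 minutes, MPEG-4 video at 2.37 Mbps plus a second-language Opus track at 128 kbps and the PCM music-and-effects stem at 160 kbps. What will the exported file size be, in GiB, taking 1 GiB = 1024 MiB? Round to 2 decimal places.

2.67 GiB

144 min = 8640 s
Audio total: 128 + 160 = 288 kbps = 0.288 Mbps.
Total bitrate: 2.37 + 0.288 = 2.658 Mbps.
Stream data: 2.658 Mbps × 8640 s = 22965.1 Mb.
22,965 Mb = 2,870,640,000 bytes ÷ 1,073,741,824 = 2.673 GiB.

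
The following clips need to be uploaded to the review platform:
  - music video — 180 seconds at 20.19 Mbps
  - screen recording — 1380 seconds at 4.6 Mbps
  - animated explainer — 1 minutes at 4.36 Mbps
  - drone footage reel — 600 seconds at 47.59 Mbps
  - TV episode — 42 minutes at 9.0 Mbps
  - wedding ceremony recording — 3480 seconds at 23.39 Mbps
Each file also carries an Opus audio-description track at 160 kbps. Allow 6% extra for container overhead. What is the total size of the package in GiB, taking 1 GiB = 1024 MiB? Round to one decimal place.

Audio: 160 kbps = 0.160 Mbps.
music video: 20.350 Mbps × 180 s × 1.06 = 3882.8 Mb
screen recording: 4.760 Mbps × 1380 s × 1.06 = 6962.9 Mb
animated explainer: 4.520 Mbps × 60 s × 1.06 = 287.5 Mb
drone footage reel: 47.750 Mbps × 600 s × 1.06 = 30369.0 Mb
TV episode: 9.160 Mbps × 2520 s × 1.06 = 24468.2 Mb
wedding ceremony recording: 23.550 Mbps × 3480 s × 1.06 = 86871.2 Mb
Total: 152841.6 Mb = 19105.2 MB.
= 17.79 GiB.

17.8 GiB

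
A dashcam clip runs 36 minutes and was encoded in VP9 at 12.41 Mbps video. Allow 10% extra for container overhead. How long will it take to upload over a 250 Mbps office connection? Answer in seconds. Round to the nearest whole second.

36 min = 2160 s
File: 12.410 Mbps × 2160 s = 26805.6 Mb.
With 10% container overhead: ×1.10. → 29486.2 Mb.
At 250 Mbps: 29486.2 / 250 = 117.9 s ≈ 118 seconds.

118 seconds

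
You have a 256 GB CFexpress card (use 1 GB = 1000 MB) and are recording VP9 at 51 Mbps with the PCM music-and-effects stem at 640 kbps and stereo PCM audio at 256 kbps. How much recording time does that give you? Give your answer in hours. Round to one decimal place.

Audio total: 640 + 256 = 896 kbps = 0.896 Mbps.
Total bitrate: 51 + 0.896 = 51.896 Mbps.
Capacity: 256 GB = 2,048,000 Mb.
Recording time: 2,048,000 / 51.896 = 39,464 s ≈ 11.0 hours.

11.0 hours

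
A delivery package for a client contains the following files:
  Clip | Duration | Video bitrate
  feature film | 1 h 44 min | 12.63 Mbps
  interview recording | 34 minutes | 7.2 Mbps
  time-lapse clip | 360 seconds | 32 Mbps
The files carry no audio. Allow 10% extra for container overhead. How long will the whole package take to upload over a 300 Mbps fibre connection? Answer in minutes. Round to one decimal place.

feature film: 12.630 Mbps × 6240 s × 1.10 = 86692.3 Mb
interview recording: 7.200 Mbps × 2040 s × 1.10 = 16156.8 Mb
time-lapse clip: 32.000 Mbps × 360 s × 1.10 = 12672.0 Mb
Total: 115521.1 Mb = 14440.1 MB.
At 300 Mbps: 115521.1 / 300 = 385 s ≈ 6.42 minutes.

6.4 minutes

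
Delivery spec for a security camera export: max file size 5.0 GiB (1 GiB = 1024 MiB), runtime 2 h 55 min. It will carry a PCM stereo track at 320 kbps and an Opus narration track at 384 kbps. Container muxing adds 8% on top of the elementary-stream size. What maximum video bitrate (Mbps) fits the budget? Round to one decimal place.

Budget: 5.0 GiB = 42949.7 Mb.
Stream payload after overhead: 42949.7 / 1.08 = 39768.2 Mb.
2 h 55 min = 175 min = 10500 s
Total bitrate budget: 39768.2 Mb / 10500 s = 3.787 Mbps.
Audio total: 320 + 384 = 704 kbps = 0.704 Mbps.
Video: 3.787 − 0.704 = 3.083 Mbps.

3.1 Mbps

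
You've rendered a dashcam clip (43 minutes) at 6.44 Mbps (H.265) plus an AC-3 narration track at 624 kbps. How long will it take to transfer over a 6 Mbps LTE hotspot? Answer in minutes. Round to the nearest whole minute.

43 min = 2580 s
Audio: 624 kbps = 0.624 Mbps.
Total bitrate: 7.064 Mbps.
File: 7.064 Mbps × 2580 s = 18225.1 Mb.
At 6 Mbps: 18225.1 / 6 = 3037.5 s ≈ 50.6 minutes.

51 minutes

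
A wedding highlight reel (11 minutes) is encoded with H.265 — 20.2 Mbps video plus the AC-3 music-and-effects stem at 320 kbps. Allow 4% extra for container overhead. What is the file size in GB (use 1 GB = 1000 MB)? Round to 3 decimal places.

11 min = 660 s
Audio: 320 kbps = 0.320 Mbps.
Total bitrate: 20.2 + 0.320 = 20.520 Mbps.
Stream data: 20.520 Mbps × 660 s = 13543.2 Mb.
With 4% container overhead: ×1.04.
14,085 Mb ÷ 8 = 1,761 MB → 1.761 GB.

1.761 GB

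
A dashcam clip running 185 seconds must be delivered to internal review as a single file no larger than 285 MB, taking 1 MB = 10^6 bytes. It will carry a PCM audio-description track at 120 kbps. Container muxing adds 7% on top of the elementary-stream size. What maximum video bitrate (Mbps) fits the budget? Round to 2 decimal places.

Budget: 285 MB = 2280.0 Mb.
Stream payload after overhead: 2280.0 / 1.07 = 2130.8 Mb.
Total bitrate budget: 2130.8 Mb / 185 s = 11.518 Mbps.
Audio: 120 kbps = 0.120 Mbps.
Video: 11.518 − 0.120 = 11.398 Mbps.

11.40 Mbps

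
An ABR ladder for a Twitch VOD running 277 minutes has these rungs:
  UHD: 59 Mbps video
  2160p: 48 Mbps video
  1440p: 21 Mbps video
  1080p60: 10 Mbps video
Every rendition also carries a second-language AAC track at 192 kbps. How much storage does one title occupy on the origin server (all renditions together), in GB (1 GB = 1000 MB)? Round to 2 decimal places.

277 min = 16620 s
Audio: 192 kbps = 0.192 Mbps.
Sum of rendition bitrates: (59+0.192) + (48+0.192) + (21+0.192) + (10+0.192) = 138.768 Mbps.
× 16620 s = 2,306,324 Mb = 288,291 MB = 288.3 GB.

288.29 GB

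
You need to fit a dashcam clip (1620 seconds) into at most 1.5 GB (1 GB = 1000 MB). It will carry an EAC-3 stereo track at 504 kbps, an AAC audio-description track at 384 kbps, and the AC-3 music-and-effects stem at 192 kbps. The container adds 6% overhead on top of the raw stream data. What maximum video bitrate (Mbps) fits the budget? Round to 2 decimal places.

5.91 Mbps

Budget: 1.5 GB = 12000.0 Mb.
Stream payload after overhead: 12000.0 / 1.06 = 11320.8 Mb.
Total bitrate budget: 11320.8 Mb / 1620 s = 6.988 Mbps.
Audio total: 504 + 384 + 192 = 1080 kbps = 1.080 Mbps.
Video: 6.988 − 1.080 = 5.908 Mbps.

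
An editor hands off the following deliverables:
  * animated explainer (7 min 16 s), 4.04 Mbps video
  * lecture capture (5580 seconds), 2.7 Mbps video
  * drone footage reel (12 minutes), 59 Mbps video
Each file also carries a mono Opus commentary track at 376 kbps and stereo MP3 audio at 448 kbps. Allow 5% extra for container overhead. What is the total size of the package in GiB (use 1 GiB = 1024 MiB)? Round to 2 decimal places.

Audio total: 376 + 448 = 824 kbps = 0.824 Mbps.
animated explainer: 4.864 Mbps × 436 s × 1.05 = 2226.7 Mb
lecture capture: 3.524 Mbps × 5580 s × 1.05 = 20647.1 Mb
drone footage reel: 59.824 Mbps × 720 s × 1.05 = 45226.9 Mb
Total: 68100.8 Mb = 8512.6 MB.
= 7.928 GiB.

7.93 GiB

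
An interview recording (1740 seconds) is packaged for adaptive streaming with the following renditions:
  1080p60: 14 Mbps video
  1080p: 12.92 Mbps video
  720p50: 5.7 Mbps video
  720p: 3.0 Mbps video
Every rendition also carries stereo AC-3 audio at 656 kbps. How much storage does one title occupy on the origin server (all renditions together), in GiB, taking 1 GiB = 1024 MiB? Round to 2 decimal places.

Audio: 656 kbps = 0.656 Mbps.
Sum of rendition bitrates: (14+0.656) + (12.92+0.656) + (5.7+0.656) + (3.0+0.656) = 38.244 Mbps.
× 1740 s = 66,545 Mb = 8,318 MB = 7.747 GiB.

7.75 GiB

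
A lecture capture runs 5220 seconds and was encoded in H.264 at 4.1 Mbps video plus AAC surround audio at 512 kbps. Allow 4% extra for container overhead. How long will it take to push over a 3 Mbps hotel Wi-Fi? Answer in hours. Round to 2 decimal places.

2.32 hours

Audio: 512 kbps = 0.512 Mbps.
Total bitrate: 4.612 Mbps.
File: 4.612 Mbps × 5220 s = 24074.6 Mb.
With 4% container overhead: ×1.04. → 25037.6 Mb.
At 3 Mbps: 25037.6 / 3 = 8345.9 s ≈ 2.32 hours.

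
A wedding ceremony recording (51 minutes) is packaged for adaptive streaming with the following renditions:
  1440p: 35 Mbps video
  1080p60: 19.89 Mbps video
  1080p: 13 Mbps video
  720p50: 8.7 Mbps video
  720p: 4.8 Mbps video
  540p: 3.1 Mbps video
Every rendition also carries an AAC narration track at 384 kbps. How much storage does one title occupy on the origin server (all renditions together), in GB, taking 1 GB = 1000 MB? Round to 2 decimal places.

33.20 GB

51 min = 3060 s
Audio: 384 kbps = 0.384 Mbps.
Sum of rendition bitrates: (35+0.384) + (19.89+0.384) + (13+0.384) + (8.7+0.384) + (4.8+0.384) + (3.1+0.384) = 86.794 Mbps.
× 3060 s = 265,590 Mb = 33,199 MB = 33.20 GB.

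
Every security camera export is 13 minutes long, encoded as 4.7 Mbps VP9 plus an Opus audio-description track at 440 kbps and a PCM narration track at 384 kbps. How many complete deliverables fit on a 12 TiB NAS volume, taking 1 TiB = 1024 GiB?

13 min = 780 s
Audio total: 440 + 384 = 824 kbps = 0.824 Mbps.
Total bitrate: 5.524 Mbps.
Per item: 5.524 Mbps × 780 s = 4,309 Mb = 538.6 MB.
Capacity: 12 TiB = 105,553,116 Mb; 24497.56 items → 24497 complete.

24497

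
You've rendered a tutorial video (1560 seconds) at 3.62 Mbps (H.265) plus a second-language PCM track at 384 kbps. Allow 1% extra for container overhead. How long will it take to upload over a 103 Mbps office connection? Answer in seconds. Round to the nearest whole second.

61 seconds

Audio: 384 kbps = 0.384 Mbps.
Total bitrate: 4.004 Mbps.
File: 4.004 Mbps × 1560 s = 6246.2 Mb.
With 1% container overhead: ×1.01. → 6308.7 Mb.
At 103 Mbps: 6308.7 / 103 = 61.2 s ≈ 61.2 seconds.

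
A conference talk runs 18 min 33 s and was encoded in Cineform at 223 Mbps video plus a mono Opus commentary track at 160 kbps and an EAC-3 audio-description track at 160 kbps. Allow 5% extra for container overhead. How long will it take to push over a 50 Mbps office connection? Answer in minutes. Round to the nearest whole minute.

87 minutes

18 min 33 s = 1113 s
Audio total: 160 + 160 = 320 kbps = 0.320 Mbps.
Total bitrate: 223.320 Mbps.
File: 223.320 Mbps × 1113 s = 248555.2 Mb.
With 5% container overhead: ×1.05. → 260982.9 Mb.
At 50 Mbps: 260982.9 / 50 = 5219.7 s ≈ 87 minutes.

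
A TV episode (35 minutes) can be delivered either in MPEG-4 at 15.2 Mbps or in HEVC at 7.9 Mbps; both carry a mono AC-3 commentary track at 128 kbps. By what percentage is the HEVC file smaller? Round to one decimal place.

35 min = 2100 s
Audio: 128 kbps = 0.128 Mbps.
MPEG-4: 15.328 Mbps × 2100 s = 32188.8 Mb = 4.024 GB.
HEVC: 8.028 Mbps × 2100 s = 16858.8 Mb = 2.107 GB.
Reduction: (1 − 2.107/4.024) × 100 = 47.63%.

47.6%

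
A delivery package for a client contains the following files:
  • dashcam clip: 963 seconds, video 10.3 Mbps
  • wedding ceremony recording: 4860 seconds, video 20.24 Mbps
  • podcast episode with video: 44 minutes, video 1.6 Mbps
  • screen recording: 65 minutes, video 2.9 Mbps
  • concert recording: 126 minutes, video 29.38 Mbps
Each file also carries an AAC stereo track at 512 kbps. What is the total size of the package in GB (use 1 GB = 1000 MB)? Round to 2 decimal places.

Audio: 512 kbps = 0.512 Mbps.
dashcam clip: 10.812 Mbps × 963 s = 10412.0 Mb
wedding ceremony recording: 20.752 Mbps × 4860 s = 100854.7 Mb
podcast episode with video: 2.112 Mbps × 2640 s = 5575.7 Mb
screen recording: 3.412 Mbps × 3900 s = 13306.8 Mb
concert recording: 29.892 Mbps × 7560 s = 225983.5 Mb
Total: 356132.7 Mb = 44516.6 MB.
= 44.52 GB.

44.52 GB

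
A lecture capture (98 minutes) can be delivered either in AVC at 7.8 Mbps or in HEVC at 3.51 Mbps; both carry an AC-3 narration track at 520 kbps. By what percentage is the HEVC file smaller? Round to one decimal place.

98 min = 5880 s
Audio: 520 kbps = 0.520 Mbps.
AVC: 8.320 Mbps × 5880 s = 48921.6 Mb = 5.695 GiB.
HEVC: 4.030 Mbps × 5880 s = 23696.4 Mb = 2.759 GiB.
Reduction: (1 − 2.759/5.695) × 100 = 51.56%.

51.6%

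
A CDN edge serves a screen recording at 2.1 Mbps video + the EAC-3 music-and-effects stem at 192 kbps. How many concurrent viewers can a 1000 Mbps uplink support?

436

Audio: 192 kbps = 0.192 Mbps.
Per-viewer media rate: 2.292 Mbps.
1000 Mbps = 1,000 Mbps; 1,000 / 2.292 = 436.30 → 436 viewers.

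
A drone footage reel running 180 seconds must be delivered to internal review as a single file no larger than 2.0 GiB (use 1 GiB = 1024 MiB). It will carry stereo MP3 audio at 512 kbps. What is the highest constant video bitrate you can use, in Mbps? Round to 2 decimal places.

Budget: 2.0 GiB = 17179.9 Mb.
Total bitrate budget: 17179.9 Mb / 180 s = 95.444 Mbps.
Audio: 512 kbps = 0.512 Mbps.
Video: 95.444 − 0.512 = 94.932 Mbps.

94.93 Mbps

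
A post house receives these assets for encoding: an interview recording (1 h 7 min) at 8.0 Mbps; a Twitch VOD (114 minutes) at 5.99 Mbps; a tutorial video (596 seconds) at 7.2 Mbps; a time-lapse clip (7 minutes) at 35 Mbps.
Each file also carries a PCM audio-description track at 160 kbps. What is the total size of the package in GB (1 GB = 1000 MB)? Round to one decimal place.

Audio: 160 kbps = 0.160 Mbps.
interview recording: 8.160 Mbps × 4020 s = 32803.2 Mb
Twitch VOD: 6.150 Mbps × 6840 s = 42066.0 Mb
tutorial video: 7.360 Mbps × 596 s = 4386.6 Mb
time-lapse clip: 35.160 Mbps × 420 s = 14767.2 Mb
Total: 94023.0 Mb = 11752.9 MB.
= 11.75 GB.

11.8 GB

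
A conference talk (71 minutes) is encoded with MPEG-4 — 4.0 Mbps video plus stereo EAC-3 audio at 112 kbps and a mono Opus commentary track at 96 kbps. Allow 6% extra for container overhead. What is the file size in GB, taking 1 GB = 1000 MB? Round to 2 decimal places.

2.38 GB

71 min = 4260 s
Audio total: 112 + 96 = 208 kbps = 0.208 Mbps.
Total bitrate: 4.0 + 0.208 = 4.208 Mbps.
Stream data: 4.208 Mbps × 4260 s = 17926.1 Mb.
With 6% container overhead: ×1.06.
19,002 Mb ÷ 8 = 2,375 MB → 2.375 GB.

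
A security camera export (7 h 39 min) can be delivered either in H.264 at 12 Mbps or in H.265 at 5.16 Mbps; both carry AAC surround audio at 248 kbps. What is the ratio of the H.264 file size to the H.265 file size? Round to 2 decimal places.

2.26

7 h 39 min = 459 min = 27540 s
Audio: 248 kbps = 0.248 Mbps.
H.264: 12.248 Mbps × 27540 s = 337309.9 Mb = 42.164 GB.
H.265: 5.408 Mbps × 27540 s = 148936.3 Mb = 18.617 GB.
Ratio: 42.164 / 18.617 = 2.265.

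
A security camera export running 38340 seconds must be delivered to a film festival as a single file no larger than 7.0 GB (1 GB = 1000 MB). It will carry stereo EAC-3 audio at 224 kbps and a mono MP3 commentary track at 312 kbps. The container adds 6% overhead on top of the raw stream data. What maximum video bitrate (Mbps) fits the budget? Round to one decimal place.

0.8 Mbps

Budget: 7.0 GB = 56000.0 Mb.
Stream payload after overhead: 56000.0 / 1.06 = 52830.2 Mb.
Total bitrate budget: 52830.2 Mb / 38340 s = 1.378 Mbps.
Audio total: 224 + 312 = 536 kbps = 0.536 Mbps.
Video: 1.378 − 0.536 = 0.842 Mbps.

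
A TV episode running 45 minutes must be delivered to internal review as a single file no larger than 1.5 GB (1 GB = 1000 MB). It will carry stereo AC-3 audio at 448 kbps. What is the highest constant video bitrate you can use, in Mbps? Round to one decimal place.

Budget: 1.5 GB = 12000.0 Mb.
45 min = 2700 s
Total bitrate budget: 12000.0 Mb / 2700 s = 4.444 Mbps.
Audio: 448 kbps = 0.448 Mbps.
Video: 4.444 − 0.448 = 3.996 Mbps.

4.0 Mbps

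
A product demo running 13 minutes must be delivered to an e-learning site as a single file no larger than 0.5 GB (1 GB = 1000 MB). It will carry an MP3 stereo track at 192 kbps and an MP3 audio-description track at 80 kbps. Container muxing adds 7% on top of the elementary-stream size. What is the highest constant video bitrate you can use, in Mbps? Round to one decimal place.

4.5 Mbps

Budget: 0.5 GB = 4000.0 Mb.
Stream payload after overhead: 4000.0 / 1.07 = 3738.3 Mb.
13 min = 780 s
Total bitrate budget: 3738.3 Mb / 780 s = 4.793 Mbps.
Audio total: 192 + 80 = 272 kbps = 0.272 Mbps.
Video: 4.793 − 0.272 = 4.521 Mbps.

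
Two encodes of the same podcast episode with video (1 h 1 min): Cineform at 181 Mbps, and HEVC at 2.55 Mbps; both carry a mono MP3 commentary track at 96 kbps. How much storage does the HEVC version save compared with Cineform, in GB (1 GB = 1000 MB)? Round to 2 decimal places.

81.64 GB

1 h 1 min = 61 min = 3660 s
Audio: 96 kbps = 0.096 Mbps.
Cineform: 181.096 Mbps × 3660 s = 662811.4 Mb = 82.851 GB.
HEVC: 2.646 Mbps × 3660 s = 9684.4 Mb = 1.211 GB.
Saving: 82.851 − 1.211 = 81.641 GB.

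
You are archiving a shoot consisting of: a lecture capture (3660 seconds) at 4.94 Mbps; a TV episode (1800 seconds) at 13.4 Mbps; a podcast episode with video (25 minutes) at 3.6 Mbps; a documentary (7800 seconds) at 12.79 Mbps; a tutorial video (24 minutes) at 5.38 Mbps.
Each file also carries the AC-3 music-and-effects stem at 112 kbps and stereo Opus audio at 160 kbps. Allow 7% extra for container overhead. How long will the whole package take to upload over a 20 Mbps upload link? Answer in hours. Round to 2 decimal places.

2.37 hours

Audio total: 112 + 160 = 272 kbps = 0.272 Mbps.
lecture capture: 5.212 Mbps × 3660 s × 1.07 = 20411.2 Mb
TV episode: 13.672 Mbps × 1800 s × 1.07 = 26332.3 Mb
podcast episode with video: 3.872 Mbps × 1500 s × 1.07 = 6214.6 Mb
documentary: 13.062 Mbps × 7800 s × 1.07 = 109015.5 Mb
tutorial video: 5.652 Mbps × 1440 s × 1.07 = 8708.6 Mb
Total: 170682.1 Mb = 21335.3 MB.
At 20 Mbps: 170682.1 / 20 = 8534 s ≈ 2.37 hours.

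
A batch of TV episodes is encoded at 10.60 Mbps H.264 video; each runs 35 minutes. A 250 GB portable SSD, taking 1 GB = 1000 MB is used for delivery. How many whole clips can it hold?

35 min = 2100 s
Per item: 10.600 Mbps × 2100 s = 22,260 Mb = 2,782 MB.
Capacity: 250 GB = 2,000,000 Mb; 89.85 items → 89 complete.

89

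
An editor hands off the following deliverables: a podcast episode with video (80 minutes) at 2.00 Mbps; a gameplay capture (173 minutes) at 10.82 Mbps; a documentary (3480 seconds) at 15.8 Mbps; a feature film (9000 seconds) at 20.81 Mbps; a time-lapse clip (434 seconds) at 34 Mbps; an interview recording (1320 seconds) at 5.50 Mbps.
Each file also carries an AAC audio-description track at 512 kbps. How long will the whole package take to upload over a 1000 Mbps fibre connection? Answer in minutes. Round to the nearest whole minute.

Audio: 512 kbps = 0.512 Mbps.
podcast episode with video: 2.512 Mbps × 4800 s = 12057.6 Mb
gameplay capture: 11.332 Mbps × 10380 s = 117626.2 Mb
documentary: 16.312 Mbps × 3480 s = 56765.8 Mb
feature film: 21.322 Mbps × 9000 s = 191898.0 Mb
time-lapse clip: 34.512 Mbps × 434 s = 14978.2 Mb
interview recording: 6.012 Mbps × 1320 s = 7935.8 Mb
Total: 401261.6 Mb = 50157.7 MB.
At 1000 Mbps: 401261.6 / 1000 = 401 s ≈ 6.69 minutes.

7 minutes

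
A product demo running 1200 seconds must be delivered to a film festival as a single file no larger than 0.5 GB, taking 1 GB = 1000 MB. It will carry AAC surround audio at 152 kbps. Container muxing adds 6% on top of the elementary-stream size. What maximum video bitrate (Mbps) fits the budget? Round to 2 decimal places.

2.99 Mbps

Budget: 0.5 GB = 4000.0 Mb.
Stream payload after overhead: 4000.0 / 1.06 = 3773.6 Mb.
Total bitrate budget: 3773.6 Mb / 1200 s = 3.145 Mbps.
Audio: 152 kbps = 0.152 Mbps.
Video: 3.145 − 0.152 = 2.993 Mbps.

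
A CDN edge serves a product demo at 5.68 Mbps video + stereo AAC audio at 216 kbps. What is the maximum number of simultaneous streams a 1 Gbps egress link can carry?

169

Audio: 216 kbps = 0.216 Mbps.
Per-viewer media rate: 5.896 Mbps.
1 Gbps = 1,000 Mbps; 1,000 / 5.896 = 169.61 → 169 viewers.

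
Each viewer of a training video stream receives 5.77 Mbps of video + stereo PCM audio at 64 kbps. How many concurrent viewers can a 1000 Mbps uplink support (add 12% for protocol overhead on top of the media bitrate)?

Audio: 64 kbps = 0.064 Mbps.
Per-viewer media rate: 5.834 Mbps.
On the wire with 12% overhead: 6.534 Mbps.
1000 Mbps = 1,000 Mbps; 1,000 / 6.534 = 153.04 → 153 viewers.

153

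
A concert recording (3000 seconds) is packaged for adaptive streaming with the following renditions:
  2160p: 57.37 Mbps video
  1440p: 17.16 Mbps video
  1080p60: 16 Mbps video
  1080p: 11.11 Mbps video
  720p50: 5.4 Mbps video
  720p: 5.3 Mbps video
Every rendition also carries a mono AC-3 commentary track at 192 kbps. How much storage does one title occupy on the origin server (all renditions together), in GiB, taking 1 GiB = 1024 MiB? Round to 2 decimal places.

39.64 GiB

Audio: 192 kbps = 0.192 Mbps.
Sum of rendition bitrates: (57.37+0.192) + (17.16+0.192) + (16+0.192) + (11.11+0.192) + (5.4+0.192) + (5.3+0.192) = 113.492 Mbps.
× 3000 s = 340,476 Mb = 42,560 MB = 39.64 GiB.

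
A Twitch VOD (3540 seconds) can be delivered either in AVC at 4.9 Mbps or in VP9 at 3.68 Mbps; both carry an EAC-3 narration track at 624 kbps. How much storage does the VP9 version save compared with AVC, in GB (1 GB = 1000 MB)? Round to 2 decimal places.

Audio: 624 kbps = 0.624 Mbps.
AVC: 5.524 Mbps × 3540 s = 19555.0 Mb = 2.444 GB.
VP9: 4.304 Mbps × 3540 s = 15236.2 Mb = 1.905 GB.
Saving: 2.444 − 1.905 = 0.540 GB.

0.54 GB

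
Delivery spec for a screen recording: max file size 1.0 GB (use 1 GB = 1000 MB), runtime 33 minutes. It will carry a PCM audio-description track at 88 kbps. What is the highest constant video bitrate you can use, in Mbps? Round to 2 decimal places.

3.95 Mbps

Budget: 1.0 GB = 8000.0 Mb.
33 min = 1980 s
Total bitrate budget: 8000.0 Mb / 1980 s = 4.040 Mbps.
Audio: 88 kbps = 0.088 Mbps.
Video: 4.040 − 0.088 = 3.952 Mbps.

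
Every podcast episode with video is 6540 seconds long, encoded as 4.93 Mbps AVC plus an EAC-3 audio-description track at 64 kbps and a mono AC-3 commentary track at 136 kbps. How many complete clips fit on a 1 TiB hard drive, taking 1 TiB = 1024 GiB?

Audio total: 64 + 136 = 200 kbps = 0.200 Mbps.
Total bitrate: 5.130 Mbps.
Per item: 5.130 Mbps × 6540 s = 33,550 Mb = 4,194 MB.
Capacity: 1 TiB = 8,796,093 Mb; 262.18 items → 262 complete.

262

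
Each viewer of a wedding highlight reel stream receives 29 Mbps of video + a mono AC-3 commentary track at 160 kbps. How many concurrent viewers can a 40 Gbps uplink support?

Audio: 160 kbps = 0.160 Mbps.
Per-viewer media rate: 29.160 Mbps.
40 Gbps = 40,000 Mbps; 40,000 / 29.160 = 1371.74 → 1371 viewers.

1371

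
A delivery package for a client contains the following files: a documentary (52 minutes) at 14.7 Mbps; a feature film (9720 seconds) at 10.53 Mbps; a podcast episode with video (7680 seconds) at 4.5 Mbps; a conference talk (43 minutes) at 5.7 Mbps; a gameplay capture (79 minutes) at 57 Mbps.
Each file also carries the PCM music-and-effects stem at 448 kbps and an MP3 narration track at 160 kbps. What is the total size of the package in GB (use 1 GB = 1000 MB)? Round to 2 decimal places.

60.57 GB

Audio total: 448 + 160 = 608 kbps = 0.608 Mbps.
documentary: 15.308 Mbps × 3120 s = 47761.0 Mb
feature film: 11.138 Mbps × 9720 s = 108261.4 Mb
podcast episode with video: 5.108 Mbps × 7680 s = 39229.4 Mb
conference talk: 6.308 Mbps × 2580 s = 16274.6 Mb
gameplay capture: 57.608 Mbps × 4740 s = 273061.9 Mb
Total: 484588.3 Mb = 60573.5 MB.
= 60.57 GB.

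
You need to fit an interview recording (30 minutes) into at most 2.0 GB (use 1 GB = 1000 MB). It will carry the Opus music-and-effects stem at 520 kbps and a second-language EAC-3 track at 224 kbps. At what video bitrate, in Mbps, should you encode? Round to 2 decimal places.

8.14 Mbps

Budget: 2.0 GB = 16000.0 Mb.
30 min = 1800 s
Total bitrate budget: 16000.0 Mb / 1800 s = 8.889 Mbps.
Audio total: 520 + 224 = 744 kbps = 0.744 Mbps.
Video: 8.889 − 0.744 = 8.145 Mbps.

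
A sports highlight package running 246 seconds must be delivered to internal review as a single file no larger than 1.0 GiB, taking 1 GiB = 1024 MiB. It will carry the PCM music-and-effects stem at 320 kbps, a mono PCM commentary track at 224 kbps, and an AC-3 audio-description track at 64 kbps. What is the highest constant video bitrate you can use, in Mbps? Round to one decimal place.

34.3 Mbps

Budget: 1.0 GiB = 8589.9 Mb.
Total bitrate budget: 8589.9 Mb / 246 s = 34.918 Mbps.
Audio total: 320 + 224 + 64 = 608 kbps = 0.608 Mbps.
Video: 34.918 − 0.608 = 34.310 Mbps.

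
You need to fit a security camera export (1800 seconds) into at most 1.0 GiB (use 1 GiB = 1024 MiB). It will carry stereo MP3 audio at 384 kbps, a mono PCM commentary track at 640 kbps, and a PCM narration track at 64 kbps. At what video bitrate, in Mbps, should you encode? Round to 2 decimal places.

3.68 Mbps

Budget: 1.0 GiB = 8589.9 Mb.
Total bitrate budget: 8589.9 Mb / 1800 s = 4.772 Mbps.
Audio total: 384 + 640 + 64 = 1088 kbps = 1.088 Mbps.
Video: 4.772 − 1.088 = 3.684 Mbps.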